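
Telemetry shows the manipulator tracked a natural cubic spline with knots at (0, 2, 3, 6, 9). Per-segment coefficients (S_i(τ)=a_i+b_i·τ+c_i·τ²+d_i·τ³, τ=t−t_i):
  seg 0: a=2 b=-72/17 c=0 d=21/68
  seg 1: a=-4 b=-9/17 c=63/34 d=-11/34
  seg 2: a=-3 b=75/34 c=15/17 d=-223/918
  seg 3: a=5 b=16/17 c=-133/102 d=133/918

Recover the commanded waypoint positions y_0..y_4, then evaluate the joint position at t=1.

y_0 = S_0(0) = a_0 = 2
y_1 = S_1(0) = a_1 = -4
y_2 = S_2(0) = a_2 = -3
y_3 = S_3(0) = a_3 = 5
y_4 = S_3(3) = 0
t_q=1 is in segment 0 (τ=1); S_0(τ)=-131/68

y_0=2 y_1=-4 y_2=-3 y_3=5 y_4=0
S(1) = -131/68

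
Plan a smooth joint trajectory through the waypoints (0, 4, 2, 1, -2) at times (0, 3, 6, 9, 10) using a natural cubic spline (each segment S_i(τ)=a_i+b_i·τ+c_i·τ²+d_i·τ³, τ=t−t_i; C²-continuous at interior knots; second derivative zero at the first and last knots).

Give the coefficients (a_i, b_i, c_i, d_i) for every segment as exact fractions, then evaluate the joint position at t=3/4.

Δ: Δ0=4/3, Δ1=-2/3, Δ2=-1/3, Δ3=-3
row 1: diag=12, rhs=-12; c'=1/4, d'=-1
row 2: denom=12−3·1/4=45/4; d'=(2−3·-1)/(45/4)=4/9
row 3: denom=8−3·4/15=36/5; d'=(-16−3·4/9)/(36/5)=-65/27
back: M3=-65/27
back: M2=4/9−4/15·-65/27=88/81
back: M1=-1−1/4·88/81=-103/81
M: M0=0, M1=-103/81, M2=88/81, M3=-65/27, M4=0
seg 0: a=0, c=M0/2=0, d=(M1−M0)/(6·3)=-103/1458, b=Δ0−h0·(2M0+M1)/6=319/162
seg 1: a=4, c=M1/2=-103/162, d=(M2−M1)/(6·3)=191/1458, b=Δ1−h1·(2M1+M2)/6=5/81
seg 2: a=2, c=M2/2=44/81, d=(M3−M2)/(6·3)=-283/1458, b=Δ2−h2·(2M2+M3)/6=-35/162
seg 3: a=1, c=M3/2=-65/54, d=(M4−M3)/(6·1)=65/162, b=Δ3−h3·(2M3+M4)/6=-178/81
t_q=3/4 → seg 0, τ=3/4; S=0+319/162·τ+0·τ²+-103/1458·τ³=1667/1152

  seg 0: a=0 b=319/162 c=0 d=-103/1458
  seg 1: a=4 b=5/81 c=-103/162 d=191/1458
  seg 2: a=2 b=-35/162 c=44/81 d=-283/1458
  seg 3: a=1 b=-178/81 c=-65/54 d=65/162
S(3/4) = 1667/1152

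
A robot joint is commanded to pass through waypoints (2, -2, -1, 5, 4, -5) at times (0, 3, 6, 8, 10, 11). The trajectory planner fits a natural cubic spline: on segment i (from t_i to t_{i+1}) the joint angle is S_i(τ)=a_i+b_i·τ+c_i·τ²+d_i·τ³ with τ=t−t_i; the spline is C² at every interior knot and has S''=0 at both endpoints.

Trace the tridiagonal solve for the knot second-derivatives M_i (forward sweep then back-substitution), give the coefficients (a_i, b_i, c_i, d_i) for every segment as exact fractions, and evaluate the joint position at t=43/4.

  seg 0: a=2 b=-590/383 c=0 d=238/10341
  seg 1: a=-2 b=-352/383 c=238/1149 d=725/10341
  seg 2: a=-1 b=849/383 c=321/383 d=-171/766
  seg 3: a=5 b=1107/383 c=-192/383 d=-1829/3064
  seg 4: a=4 b=-4809/766 c=-6255/1532 d=2085/1532
S(43/4) = -238357/98048

Δ: Δ0=-4/3, Δ1=1/3, Δ2=3, Δ3=-1/2, Δ4=-9
row 1: diag=12, rhs=10; c'=1/4, d'=5/6
row 2: denom=10−3·1/4=37/4; d'=(16−3·5/6)/(37/4)=54/37
row 3: denom=8−2·8/37=280/37; d'=(-21−2·54/37)/(280/37)=-177/56
row 4: denom=6−2·37/140=383/70; d'=(-51−2·-177/56)/(383/70)=-6255/766
back: M4=-6255/766
back: M3=-177/56−37/140·-6255/766=-384/383
back: M2=54/37−8/37·-384/383=642/383
back: M1=5/6−1/4·642/383=476/1149
M: M0=0, M1=476/1149, M2=642/383, M3=-384/383, M4=-6255/766, M5=0
seg 0: a=2, c=M0/2=0, d=(M1−M0)/(6·3)=238/10341, b=Δ0−h0·(2M0+M1)/6=-590/383
seg 1: a=-2, c=M1/2=238/1149, d=(M2−M1)/(6·3)=725/10341, b=Δ1−h1·(2M1+M2)/6=-352/383
seg 2: a=-1, c=M2/2=321/383, d=(M3−M2)/(6·2)=-171/766, b=Δ2−h2·(2M2+M3)/6=849/383
seg 3: a=5, c=M3/2=-192/383, d=(M4−M3)/(6·2)=-1829/3064, b=Δ3−h3·(2M3+M4)/6=1107/383
seg 4: a=4, c=M4/2=-6255/1532, d=(M5−M4)/(6·1)=2085/1532, b=Δ4−h4·(2M4+M5)/6=-4809/766
t_q=43/4 → seg 4, τ=3/4; S=4+-4809/766·τ+-6255/1532·τ²+2085/1532·τ³=-238357/98048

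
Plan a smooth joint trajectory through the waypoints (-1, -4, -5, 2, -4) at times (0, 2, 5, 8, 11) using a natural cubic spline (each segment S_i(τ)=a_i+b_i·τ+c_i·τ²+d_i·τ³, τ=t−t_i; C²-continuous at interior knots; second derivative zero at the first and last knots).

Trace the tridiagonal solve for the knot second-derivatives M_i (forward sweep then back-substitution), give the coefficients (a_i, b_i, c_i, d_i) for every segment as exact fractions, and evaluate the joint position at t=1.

Δ: Δ0=-3/2, Δ1=-1/3, Δ2=7/3, Δ3=-2
row 1: diag=10, rhs=7; c'=3/10, d'=7/10
row 2: denom=12−3·3/10=111/10; d'=(16−3·7/10)/(111/10)=139/111
row 3: denom=12−3·10/37=414/37; d'=(-26−3·139/111)/(414/37)=-367/138
back: M3=-367/138
back: M2=139/111−10/37·-367/138=136/69
back: M1=7/10−3/10·136/69=5/46
M: M0=0, M1=5/46, M2=136/69, M3=-367/138, M4=0
seg 0: a=-1, c=M0/2=0, d=(M1−M0)/(6·2)=5/552, b=Δ0−h0·(2M0+M1)/6=-106/69
seg 1: a=-4, c=M1/2=5/92, d=(M2−M1)/(6·3)=257/2484, b=Δ1−h1·(2M1+M2)/6=-197/138
seg 2: a=-5, c=M2/2=68/69, d=(M3−M2)/(6·3)=-71/276, b=Δ2−h2·(2M2+M3)/6=467/276
seg 3: a=2, c=M3/2=-367/276, d=(M4−M3)/(6·3)=367/2484, b=Δ3−h3·(2M3+M4)/6=91/138
t_q=1 → seg 0, τ=1; S=-1+-106/69·τ+0·τ²+5/552·τ³=-465/184

  seg 0: a=-1 b=-106/69 c=0 d=5/552
  seg 1: a=-4 b=-197/138 c=5/92 d=257/2484
  seg 2: a=-5 b=467/276 c=68/69 d=-71/276
  seg 3: a=2 b=91/138 c=-367/276 d=367/2484
S(1) = -465/184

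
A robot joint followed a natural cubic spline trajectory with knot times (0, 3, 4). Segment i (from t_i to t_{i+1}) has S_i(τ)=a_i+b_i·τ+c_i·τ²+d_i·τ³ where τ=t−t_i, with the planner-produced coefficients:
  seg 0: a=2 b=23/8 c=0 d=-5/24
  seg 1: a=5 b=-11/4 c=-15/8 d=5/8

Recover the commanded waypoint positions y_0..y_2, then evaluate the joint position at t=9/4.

y_0 = S_0(0) = a_0 = 2
y_1 = S_1(0) = a_1 = 5
y_2 = S_1(1) = 1
t_q=9/4 is in segment 0 (τ=9/4); S_0(τ)=3121/512

y_0=2 y_1=5 y_2=1
S(9/4) = 3121/512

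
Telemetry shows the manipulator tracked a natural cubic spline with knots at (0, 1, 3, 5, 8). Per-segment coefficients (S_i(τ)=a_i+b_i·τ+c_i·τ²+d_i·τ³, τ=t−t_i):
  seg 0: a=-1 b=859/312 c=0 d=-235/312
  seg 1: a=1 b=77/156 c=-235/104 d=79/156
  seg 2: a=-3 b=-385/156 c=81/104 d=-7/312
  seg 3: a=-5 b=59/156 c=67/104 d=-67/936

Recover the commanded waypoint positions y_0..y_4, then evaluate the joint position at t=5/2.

y_0 = S_0(0) = a_0 = -1
y_1 = S_1(0) = a_1 = 1
y_2 = S_2(0) = a_2 = -3
y_3 = S_3(0) = a_3 = -5
y_4 = S_3(3) = 0
t_q=5/2 is in segment 1 (τ=3/2); S_1(τ)=-85/52

y_0=-1 y_1=1 y_2=-3 y_3=-5 y_4=0
S(5/2) = -85/52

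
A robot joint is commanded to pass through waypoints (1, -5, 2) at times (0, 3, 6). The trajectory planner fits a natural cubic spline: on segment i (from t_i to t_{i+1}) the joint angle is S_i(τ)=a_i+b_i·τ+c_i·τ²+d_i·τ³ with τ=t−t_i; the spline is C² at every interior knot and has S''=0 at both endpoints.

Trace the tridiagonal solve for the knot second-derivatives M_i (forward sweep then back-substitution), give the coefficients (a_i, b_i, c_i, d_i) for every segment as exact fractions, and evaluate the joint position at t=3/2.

Δ: Δ0=-2, Δ1=7/3
row 1: diag=12, rhs=26; c'=1/4, d'=13/6
back: M1=13/6
M: M0=0, M1=13/6, M2=0
seg 0: a=1, c=M0/2=0, d=(M1−M0)/(6·3)=13/108, b=Δ0−h0·(2M0+M1)/6=-37/12
seg 1: a=-5, c=M1/2=13/12, d=(M2−M1)/(6·3)=-13/108, b=Δ1−h1·(2M1+M2)/6=1/6
t_q=3/2 → seg 0, τ=3/2; S=1+-37/12·τ+0·τ²+13/108·τ³=-103/32

  seg 0: a=1 b=-37/12 c=0 d=13/108
  seg 1: a=-5 b=1/6 c=13/12 d=-13/108
S(3/2) = -103/32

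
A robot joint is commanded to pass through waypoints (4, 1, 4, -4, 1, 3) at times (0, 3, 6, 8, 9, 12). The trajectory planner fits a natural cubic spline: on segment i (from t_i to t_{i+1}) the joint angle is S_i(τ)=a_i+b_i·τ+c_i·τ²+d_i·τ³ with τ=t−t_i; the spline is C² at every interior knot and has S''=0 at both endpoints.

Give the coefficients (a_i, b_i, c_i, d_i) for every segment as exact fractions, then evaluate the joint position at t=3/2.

  seg 0: a=4 b=-3650/1611 c=0 d=2039/14499
  seg 1: a=1 b=2467/1611 c=2039/1611 d=-6973/14499
  seg 2: a=4 b=-6218/1611 c=-4934/1611 d=1607/1074
  seg 3: a=-4 b=2972/1611 c=9529/1611 d=-494/179
  seg 4: a=1 b=8692/1611 c=-3809/1611 d=3809/14499
S(3/2) = 1541/1432

Δ: Δ0=-1, Δ1=1, Δ2=-4, Δ3=5, Δ4=2/3
row 1: diag=12, rhs=12; c'=1/4, d'=1
row 2: denom=10−3·1/4=37/4; d'=(-30−3·1)/(37/4)=-132/37
row 3: denom=6−2·8/37=206/37; d'=(54−2·-132/37)/(206/37)=1131/103
row 4: denom=8−1·37/206=1611/206; d'=(-26−1·1131/103)/(1611/206)=-7618/1611
back: M4=-7618/1611
back: M3=1131/103−37/206·-7618/1611=19058/1611
back: M2=-132/37−8/37·19058/1611=-9868/1611
back: M1=1−1/4·-9868/1611=4078/1611
M: M0=0, M1=4078/1611, M2=-9868/1611, M3=19058/1611, M4=-7618/1611, M5=0
seg 0: a=4, c=M0/2=0, d=(M1−M0)/(6·3)=2039/14499, b=Δ0−h0·(2M0+M1)/6=-3650/1611
seg 1: a=1, c=M1/2=2039/1611, d=(M2−M1)/(6·3)=-6973/14499, b=Δ1−h1·(2M1+M2)/6=2467/1611
seg 2: a=4, c=M2/2=-4934/1611, d=(M3−M2)/(6·2)=1607/1074, b=Δ2−h2·(2M2+M3)/6=-6218/1611
seg 3: a=-4, c=M3/2=9529/1611, d=(M4−M3)/(6·1)=-494/179, b=Δ3−h3·(2M3+M4)/6=2972/1611
seg 4: a=1, c=M4/2=-3809/1611, d=(M5−M4)/(6·3)=3809/14499, b=Δ4−h4·(2M4+M5)/6=8692/1611
t_q=3/2 → seg 0, τ=3/2; S=4+-3650/1611·τ+0·τ²+2039/14499·τ³=1541/1432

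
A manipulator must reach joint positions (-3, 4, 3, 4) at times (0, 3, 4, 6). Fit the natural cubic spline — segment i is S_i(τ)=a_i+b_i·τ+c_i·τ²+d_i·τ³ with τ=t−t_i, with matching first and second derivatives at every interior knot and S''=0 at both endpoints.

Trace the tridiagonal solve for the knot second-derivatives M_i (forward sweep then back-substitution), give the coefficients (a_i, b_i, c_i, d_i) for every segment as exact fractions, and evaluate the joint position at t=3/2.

  seg 0: a=-3 b=1045/282 c=0 d=-43/282
  seg 1: a=4 b=-58/141 c=-129/94 d=221/282
  seg 2: a=3 b=-227/282 c=46/47 d=-23/141
S(3/2) = 1537/752

Δ: Δ0=7/3, Δ1=-1, Δ2=1/2
row 1: diag=8, rhs=-20; c'=1/8, d'=-5/2
row 2: denom=6−1·1/8=47/8; d'=(9−1·-5/2)/(47/8)=92/47
back: M2=92/47
back: M1=-5/2−1/8·92/47=-129/47
M: M0=0, M1=-129/47, M2=92/47, M3=0
seg 0: a=-3, c=M0/2=0, d=(M1−M0)/(6·3)=-43/282, b=Δ0−h0·(2M0+M1)/6=1045/282
seg 1: a=4, c=M1/2=-129/94, d=(M2−M1)/(6·1)=221/282, b=Δ1−h1·(2M1+M2)/6=-58/141
seg 2: a=3, c=M2/2=46/47, d=(M3−M2)/(6·2)=-23/141, b=Δ2−h2·(2M2+M3)/6=-227/282
t_q=3/2 → seg 0, τ=3/2; S=-3+1045/282·τ+0·τ²+-43/282·τ³=1537/752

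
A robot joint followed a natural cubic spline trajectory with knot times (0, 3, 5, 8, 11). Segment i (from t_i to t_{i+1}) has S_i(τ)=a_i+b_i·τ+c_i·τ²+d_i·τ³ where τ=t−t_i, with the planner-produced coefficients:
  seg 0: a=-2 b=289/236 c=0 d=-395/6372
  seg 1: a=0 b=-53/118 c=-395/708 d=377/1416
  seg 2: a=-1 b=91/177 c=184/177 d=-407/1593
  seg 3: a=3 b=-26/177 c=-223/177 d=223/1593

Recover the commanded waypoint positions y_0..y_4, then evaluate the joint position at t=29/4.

y_0=-2 y_1=0 y_2=-1 y_3=3 y_4=-5
S(29/4) = 9475/3776

y_0 = S_0(0) = a_0 = -2
y_1 = S_1(0) = a_1 = 0
y_2 = S_2(0) = a_2 = -1
y_3 = S_3(0) = a_3 = 3
y_4 = S_3(3) = -5
t_q=29/4 is in segment 2 (τ=9/4); S_2(τ)=9475/3776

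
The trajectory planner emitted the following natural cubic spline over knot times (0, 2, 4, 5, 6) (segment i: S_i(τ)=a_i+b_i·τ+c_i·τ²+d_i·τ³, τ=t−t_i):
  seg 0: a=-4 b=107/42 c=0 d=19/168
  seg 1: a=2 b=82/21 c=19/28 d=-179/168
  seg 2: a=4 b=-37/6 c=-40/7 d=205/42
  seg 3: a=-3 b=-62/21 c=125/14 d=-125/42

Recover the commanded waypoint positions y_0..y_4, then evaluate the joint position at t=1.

y_0=-4 y_1=2 y_2=4 y_3=-3 y_4=0
S(1) = -75/56

y_0 = S_0(0) = a_0 = -4
y_1 = S_1(0) = a_1 = 2
y_2 = S_2(0) = a_2 = 4
y_3 = S_3(0) = a_3 = -3
y_4 = S_3(1) = 0
t_q=1 is in segment 0 (τ=1); S_0(τ)=-75/56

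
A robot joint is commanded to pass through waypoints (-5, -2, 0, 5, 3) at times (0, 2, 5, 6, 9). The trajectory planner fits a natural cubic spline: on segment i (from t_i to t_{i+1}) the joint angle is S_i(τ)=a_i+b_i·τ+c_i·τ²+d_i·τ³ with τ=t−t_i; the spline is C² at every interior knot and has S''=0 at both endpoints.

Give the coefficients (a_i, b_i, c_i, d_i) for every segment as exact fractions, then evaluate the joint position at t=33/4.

  seg 0: a=-5 b=592/279 c=0 d=-347/2232
  seg 1: a=-2 b=143/558 c=-347/372 d=3581/10044
  seg 2: a=0 b=4783/1116 c=635/279 d=-581/372
  seg 3: a=5 b=2317/558 c=-2689/1116 d=2689/10044
S(33/4) = 41221/7936

Δ: Δ0=3/2, Δ1=2/3, Δ2=5, Δ3=-2/3
row 1: diag=10, rhs=-5; c'=3/10, d'=-1/2
row 2: denom=8−3·3/10=71/10; d'=(26−3·-1/2)/(71/10)=275/71
row 3: denom=8−1·10/71=558/71; d'=(-34−1·275/71)/(558/71)=-2689/558
back: M3=-2689/558
back: M2=275/71−10/71·-2689/558=1270/279
back: M1=-1/2−3/10·1270/279=-347/186
M: M0=0, M1=-347/186, M2=1270/279, M3=-2689/558, M4=0
seg 0: a=-5, c=M0/2=0, d=(M1−M0)/(6·2)=-347/2232, b=Δ0−h0·(2M0+M1)/6=592/279
seg 1: a=-2, c=M1/2=-347/372, d=(M2−M1)/(6·3)=3581/10044, b=Δ1−h1·(2M1+M2)/6=143/558
seg 2: a=0, c=M2/2=635/279, d=(M3−M2)/(6·1)=-581/372, b=Δ2−h2·(2M2+M3)/6=4783/1116
seg 3: a=5, c=M3/2=-2689/1116, d=(M4−M3)/(6·3)=2689/10044, b=Δ3−h3·(2M3+M4)/6=2317/558
t_q=33/4 → seg 3, τ=9/4; S=5+2317/558·τ+-2689/1116·τ²+2689/10044·τ³=41221/7936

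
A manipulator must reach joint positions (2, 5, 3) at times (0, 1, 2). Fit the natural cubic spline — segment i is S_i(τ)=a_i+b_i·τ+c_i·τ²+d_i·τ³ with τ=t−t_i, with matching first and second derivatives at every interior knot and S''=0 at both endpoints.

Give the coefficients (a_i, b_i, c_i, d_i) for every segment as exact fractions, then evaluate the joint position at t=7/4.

Δ: Δ0=3, Δ1=-2
row 1: diag=4, rhs=-30; c'=1/4, d'=-15/2
back: M1=-15/2
M: M0=0, M1=-15/2, M2=0
seg 0: a=2, c=M0/2=0, d=(M1−M0)/(6·1)=-5/4, b=Δ0−h0·(2M0+M1)/6=17/4
seg 1: a=5, c=M1/2=-15/4, d=(M2−M1)/(6·1)=5/4, b=Δ1−h1·(2M1+M2)/6=1/2
t_q=7/4 → seg 1, τ=3/4; S=5+1/2·τ+-15/4·τ²+5/4·τ³=971/256

  seg 0: a=2 b=17/4 c=0 d=-5/4
  seg 1: a=5 b=1/2 c=-15/4 d=5/4
S(7/4) = 971/256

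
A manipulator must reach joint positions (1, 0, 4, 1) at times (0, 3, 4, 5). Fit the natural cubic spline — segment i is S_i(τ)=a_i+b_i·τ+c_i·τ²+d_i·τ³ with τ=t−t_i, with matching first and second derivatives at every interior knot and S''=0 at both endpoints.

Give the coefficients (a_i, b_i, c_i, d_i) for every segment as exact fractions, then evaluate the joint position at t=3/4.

Δ: Δ0=-1/3, Δ1=4, Δ2=-3
row 1: diag=8, rhs=26; c'=1/8, d'=13/4
row 2: denom=4−1·1/8=31/8; d'=(-42−1·13/4)/(31/8)=-362/31
back: M2=-362/31
back: M1=13/4−1/8·-362/31=146/31
M: M0=0, M1=146/31, M2=-362/31, M3=0
seg 0: a=1, c=M0/2=0, d=(M1−M0)/(6·3)=73/279, b=Δ0−h0·(2M0+M1)/6=-250/93
seg 1: a=0, c=M1/2=73/31, d=(M2−M1)/(6·1)=-254/93, b=Δ1−h1·(2M1+M2)/6=407/93
seg 2: a=4, c=M2/2=-181/31, d=(M3−M2)/(6·1)=181/93, b=Δ2−h2·(2M2+M3)/6=83/93
t_q=3/4 → seg 0, τ=3/4; S=1+-250/93·τ+0·τ²+73/279·τ³=-1797/1984

  seg 0: a=1 b=-250/93 c=0 d=73/279
  seg 1: a=0 b=407/93 c=73/31 d=-254/93
  seg 2: a=4 b=83/93 c=-181/31 d=181/93
S(3/4) = -1797/1984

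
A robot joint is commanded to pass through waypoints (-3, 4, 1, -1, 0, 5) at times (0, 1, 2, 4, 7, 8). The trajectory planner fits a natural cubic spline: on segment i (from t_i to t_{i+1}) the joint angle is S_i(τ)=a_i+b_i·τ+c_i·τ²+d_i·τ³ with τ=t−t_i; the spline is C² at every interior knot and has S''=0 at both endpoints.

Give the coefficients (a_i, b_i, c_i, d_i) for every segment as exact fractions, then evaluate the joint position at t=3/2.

  seg 0: a=-3 b=43871/4515 c=0 d=-12266/4515
  seg 1: a=4 b=7073/4515 c=-12266/1505 d=3236/903
  seg 2: a=1 b=-2569/645 c=3914/1505 d=-2504/4515
  seg 3: a=-1 b=-1063/4515 c=-1094/1505 d=4138/13545
  seg 4: a=0 b=16487/4515 c=3044/1505 d=-3044/4515
S(3/2) = 9613/3010

Δ: Δ0=7, Δ1=-3, Δ2=-1, Δ3=1/3, Δ4=5
row 1: diag=4, rhs=-60; c'=1/4, d'=-15
row 2: denom=6−1·1/4=23/4; d'=(12−1·-15)/(23/4)=108/23
row 3: denom=10−2·8/23=214/23; d'=(8−2·108/23)/(214/23)=-16/107
row 4: denom=8−3·69/214=1505/214; d'=(28−3·-16/107)/(1505/214)=6088/1505
back: M4=6088/1505
back: M3=-16/107−69/214·6088/1505=-2188/1505
back: M2=108/23−8/23·-2188/1505=7828/1505
back: M1=-15−1/4·7828/1505=-24532/1505
M: M0=0, M1=-24532/1505, M2=7828/1505, M3=-2188/1505, M4=6088/1505, M5=0
seg 0: a=-3, c=M0/2=0, d=(M1−M0)/(6·1)=-12266/4515, b=Δ0−h0·(2M0+M1)/6=43871/4515
seg 1: a=4, c=M1/2=-12266/1505, d=(M2−M1)/(6·1)=3236/903, b=Δ1−h1·(2M1+M2)/6=7073/4515
seg 2: a=1, c=M2/2=3914/1505, d=(M3−M2)/(6·2)=-2504/4515, b=Δ2−h2·(2M2+M3)/6=-2569/645
seg 3: a=-1, c=M3/2=-1094/1505, d=(M4−M3)/(6·3)=4138/13545, b=Δ3−h3·(2M3+M4)/6=-1063/4515
seg 4: a=0, c=M4/2=3044/1505, d=(M5−M4)/(6·1)=-3044/4515, b=Δ4−h4·(2M4+M5)/6=16487/4515
t_q=3/2 → seg 1, τ=1/2; S=4+7073/4515·τ+-12266/1505·τ²+3236/903·τ³=9613/3010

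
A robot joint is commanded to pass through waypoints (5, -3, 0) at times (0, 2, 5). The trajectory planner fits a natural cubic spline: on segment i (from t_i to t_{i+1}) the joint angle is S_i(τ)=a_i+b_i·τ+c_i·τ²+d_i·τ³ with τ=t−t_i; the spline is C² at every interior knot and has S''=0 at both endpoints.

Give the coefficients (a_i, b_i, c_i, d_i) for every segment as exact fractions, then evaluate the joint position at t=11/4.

  seg 0: a=5 b=-5 c=0 d=1/4
  seg 1: a=-3 b=-2 c=3/2 d=-1/6
S(11/4) = -477/128

Δ: Δ0=-4, Δ1=1
row 1: diag=10, rhs=30; c'=3/10, d'=3
back: M1=3
M: M0=0, M1=3, M2=0
seg 0: a=5, c=M0/2=0, d=(M1−M0)/(6·2)=1/4, b=Δ0−h0·(2M0+M1)/6=-5
seg 1: a=-3, c=M1/2=3/2, d=(M2−M1)/(6·3)=-1/6, b=Δ1−h1·(2M1+M2)/6=-2
t_q=11/4 → seg 1, τ=3/4; S=-3+-2·τ+3/2·τ²+-1/6·τ³=-477/128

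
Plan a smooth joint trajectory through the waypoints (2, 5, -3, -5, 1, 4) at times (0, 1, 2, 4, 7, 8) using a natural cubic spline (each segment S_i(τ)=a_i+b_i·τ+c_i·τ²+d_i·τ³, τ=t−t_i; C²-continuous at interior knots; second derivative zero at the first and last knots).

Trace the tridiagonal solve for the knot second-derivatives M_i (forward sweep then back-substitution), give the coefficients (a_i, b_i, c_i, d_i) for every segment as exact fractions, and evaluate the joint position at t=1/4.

  seg 0: a=2 b=9304/1505 c=0 d=-4789/1505
  seg 1: a=5 b=-5063/1505 c=-14367/1505 d=1478/301
  seg 2: a=-3 b=-1661/215 c=7803/1505 d=-1371/1505
  seg 3: a=-5 b=3133/1505 c=-423/1505 d=382/4515
  seg 4: a=1 b=4033/1505 c=723/1505 d=-241/1505
S(1/4) = 67343/19264

Δ: Δ0=3, Δ1=-8, Δ2=-1, Δ3=2, Δ4=3
row 1: diag=4, rhs=-66; c'=1/4, d'=-33/2
row 2: denom=6−1·1/4=23/4; d'=(42−1·-33/2)/(23/4)=234/23
row 3: denom=10−2·8/23=214/23; d'=(18−2·234/23)/(214/23)=-27/107
row 4: denom=8−3·69/214=1505/214; d'=(6−3·-27/107)/(1505/214)=1446/1505
back: M4=1446/1505
back: M3=-27/107−69/214·1446/1505=-846/1505
back: M2=234/23−8/23·-846/1505=15606/1505
back: M1=-33/2−1/4·15606/1505=-28734/1505
M: M0=0, M1=-28734/1505, M2=15606/1505, M3=-846/1505, M4=1446/1505, M5=0
seg 0: a=2, c=M0/2=0, d=(M1−M0)/(6·1)=-4789/1505, b=Δ0−h0·(2M0+M1)/6=9304/1505
seg 1: a=5, c=M1/2=-14367/1505, d=(M2−M1)/(6·1)=1478/301, b=Δ1−h1·(2M1+M2)/6=-5063/1505
seg 2: a=-3, c=M2/2=7803/1505, d=(M3−M2)/(6·2)=-1371/1505, b=Δ2−h2·(2M2+M3)/6=-1661/215
seg 3: a=-5, c=M3/2=-423/1505, d=(M4−M3)/(6·3)=382/4515, b=Δ3−h3·(2M3+M4)/6=3133/1505
seg 4: a=1, c=M4/2=723/1505, d=(M5−M4)/(6·1)=-241/1505, b=Δ4−h4·(2M4+M5)/6=4033/1505
t_q=1/4 → seg 0, τ=1/4; S=2+9304/1505·τ+0·τ²+-4789/1505·τ³=67343/19264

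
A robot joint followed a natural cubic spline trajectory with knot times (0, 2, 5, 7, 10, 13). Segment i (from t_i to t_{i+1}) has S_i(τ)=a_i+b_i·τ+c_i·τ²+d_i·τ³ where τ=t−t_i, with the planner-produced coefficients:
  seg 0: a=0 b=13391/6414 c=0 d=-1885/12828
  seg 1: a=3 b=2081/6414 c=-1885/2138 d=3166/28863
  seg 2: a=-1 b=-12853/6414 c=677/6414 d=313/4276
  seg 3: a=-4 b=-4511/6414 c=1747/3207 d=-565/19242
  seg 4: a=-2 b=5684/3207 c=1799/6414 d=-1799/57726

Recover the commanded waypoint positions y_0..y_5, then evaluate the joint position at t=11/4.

y_0 = S_0(0) = a_0 = 0
y_1 = S_1(0) = a_1 = 3
y_2 = S_2(0) = a_2 = -1
y_3 = S_3(0) = a_3 = -4
y_4 = S_4(0) = a_4 = -2
y_5 = S_4(3) = 5
t_q=11/4 is in segment 1 (τ=3/4); S_1(τ)=47783/17104

y_0=0 y_1=3 y_2=-1 y_3=-4 y_4=-2 y_5=5
S(11/4) = 47783/17104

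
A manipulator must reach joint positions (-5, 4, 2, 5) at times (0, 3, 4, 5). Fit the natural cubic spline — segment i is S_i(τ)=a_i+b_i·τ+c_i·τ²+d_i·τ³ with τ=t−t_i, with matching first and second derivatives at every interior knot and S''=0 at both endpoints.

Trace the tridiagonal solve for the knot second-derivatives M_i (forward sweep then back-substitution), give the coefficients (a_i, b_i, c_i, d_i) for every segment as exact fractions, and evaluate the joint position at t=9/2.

Δ: Δ0=3, Δ1=-2, Δ2=3
row 1: diag=8, rhs=-30; c'=1/8, d'=-15/4
row 2: denom=4−1·1/8=31/8; d'=(30−1·-15/4)/(31/8)=270/31
back: M2=270/31
back: M1=-15/4−1/8·270/31=-150/31
M: M0=0, M1=-150/31, M2=270/31, M3=0
seg 0: a=-5, c=M0/2=0, d=(M1−M0)/(6·3)=-25/93, b=Δ0−h0·(2M0+M1)/6=168/31
seg 1: a=4, c=M1/2=-75/31, d=(M2−M1)/(6·1)=70/31, b=Δ1−h1·(2M1+M2)/6=-57/31
seg 2: a=2, c=M2/2=135/31, d=(M3−M2)/(6·1)=-45/31, b=Δ2−h2·(2M2+M3)/6=3/31
t_q=9/2 → seg 2, τ=1/2; S=2+3/31·τ+135/31·τ²+-45/31·τ³=733/248

  seg 0: a=-5 b=168/31 c=0 d=-25/93
  seg 1: a=4 b=-57/31 c=-75/31 d=70/31
  seg 2: a=2 b=3/31 c=135/31 d=-45/31
S(9/2) = 733/248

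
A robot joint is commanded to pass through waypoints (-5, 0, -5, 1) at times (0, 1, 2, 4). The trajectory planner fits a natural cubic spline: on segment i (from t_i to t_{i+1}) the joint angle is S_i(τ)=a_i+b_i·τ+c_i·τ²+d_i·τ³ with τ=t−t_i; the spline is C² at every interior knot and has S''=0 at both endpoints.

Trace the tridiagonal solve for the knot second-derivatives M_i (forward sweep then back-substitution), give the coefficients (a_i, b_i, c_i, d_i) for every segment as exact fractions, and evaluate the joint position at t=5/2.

Δ: Δ0=5, Δ1=-5, Δ2=3
row 1: diag=4, rhs=-60; c'=1/4, d'=-15
row 2: denom=6−1·1/4=23/4; d'=(48−1·-15)/(23/4)=252/23
back: M2=252/23
back: M1=-15−1/4·252/23=-408/23
M: M0=0, M1=-408/23, M2=252/23, M3=0
seg 0: a=-5, c=M0/2=0, d=(M1−M0)/(6·1)=-68/23, b=Δ0−h0·(2M0+M1)/6=183/23
seg 1: a=0, c=M1/2=-204/23, d=(M2−M1)/(6·1)=110/23, b=Δ1−h1·(2M1+M2)/6=-21/23
seg 2: a=-5, c=M2/2=126/23, d=(M3−M2)/(6·2)=-21/23, b=Δ2−h2·(2M2+M3)/6=-99/23
t_q=5/2 → seg 2, τ=1/2; S=-5+-99/23·τ+126/23·τ²+-21/23·τ³=-1085/184

  seg 0: a=-5 b=183/23 c=0 d=-68/23
  seg 1: a=0 b=-21/23 c=-204/23 d=110/23
  seg 2: a=-5 b=-99/23 c=126/23 d=-21/23
S(5/2) = -1085/184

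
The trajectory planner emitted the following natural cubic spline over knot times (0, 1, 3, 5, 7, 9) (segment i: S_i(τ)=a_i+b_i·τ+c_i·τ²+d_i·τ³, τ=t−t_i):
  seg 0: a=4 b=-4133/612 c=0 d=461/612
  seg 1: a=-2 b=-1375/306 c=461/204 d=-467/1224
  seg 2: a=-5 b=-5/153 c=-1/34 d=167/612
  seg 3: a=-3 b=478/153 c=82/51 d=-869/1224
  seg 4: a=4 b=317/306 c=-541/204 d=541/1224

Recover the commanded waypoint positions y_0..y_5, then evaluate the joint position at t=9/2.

y_0=4 y_1=-2 y_2=-5 y_3=-3 y_4=4 y_5=-1
S(9/2) = -6845/1632

y_0 = S_0(0) = a_0 = 4
y_1 = S_1(0) = a_1 = -2
y_2 = S_2(0) = a_2 = -5
y_3 = S_3(0) = a_3 = -3
y_4 = S_4(0) = a_4 = 4
y_5 = S_4(2) = -1
t_q=9/2 is in segment 2 (τ=3/2); S_2(τ)=-6845/1632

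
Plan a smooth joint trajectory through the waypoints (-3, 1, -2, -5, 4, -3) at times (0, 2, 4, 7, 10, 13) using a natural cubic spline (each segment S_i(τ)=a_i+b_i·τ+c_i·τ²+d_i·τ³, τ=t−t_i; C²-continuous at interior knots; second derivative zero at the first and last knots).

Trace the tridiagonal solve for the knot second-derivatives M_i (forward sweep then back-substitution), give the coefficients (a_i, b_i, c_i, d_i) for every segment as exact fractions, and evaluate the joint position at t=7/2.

  seg 0: a=-3 b=2249/783 c=0 d=-683/3132
  seg 1: a=1 b=200/783 c=-683/522 d=1349/6264
  seg 2: a=-2 b=-3749/1566 c=-17/1044 d=4519/28188
  seg 3: a=-5 b=5753/3132 c=1117/783 d=-9761/28188
  seg 4: a=4 b=1639/1566 c=-5293/3132 d=5293/28188
S(7/2) = -13931/16704

Δ: Δ0=2, Δ1=-3/2, Δ2=-1, Δ3=3, Δ4=-7/3
row 1: diag=8, rhs=-21; c'=1/4, d'=-21/8
row 2: denom=10−2·1/4=19/2; d'=(3−2·-21/8)/(19/2)=33/38
row 3: denom=12−3·6/19=210/19; d'=(24−3·33/38)/(210/19)=271/140
row 4: denom=12−3·19/70=783/70; d'=(-32−3·271/140)/(783/70)=-5293/1566
back: M4=-5293/1566
back: M3=271/140−19/70·-5293/1566=2234/783
back: M2=33/38−6/19·2234/783=-17/522
back: M1=-21/8−1/4·-17/522=-683/261
M: M0=0, M1=-683/261, M2=-17/522, M3=2234/783, M4=-5293/1566, M5=0
seg 0: a=-3, c=M0/2=0, d=(M1−M0)/(6·2)=-683/3132, b=Δ0−h0·(2M0+M1)/6=2249/783
seg 1: a=1, c=M1/2=-683/522, d=(M2−M1)/(6·2)=1349/6264, b=Δ1−h1·(2M1+M2)/6=200/783
seg 2: a=-2, c=M2/2=-17/1044, d=(M3−M2)/(6·3)=4519/28188, b=Δ2−h2·(2M2+M3)/6=-3749/1566
seg 3: a=-5, c=M3/2=1117/783, d=(M4−M3)/(6·3)=-9761/28188, b=Δ3−h3·(2M3+M4)/6=5753/3132
seg 4: a=4, c=M4/2=-5293/3132, d=(M5−M4)/(6·3)=5293/28188, b=Δ4−h4·(2M4+M5)/6=1639/1566
t_q=7/2 → seg 1, τ=3/2; S=1+200/783·τ+-683/522·τ²+1349/6264·τ³=-13931/16704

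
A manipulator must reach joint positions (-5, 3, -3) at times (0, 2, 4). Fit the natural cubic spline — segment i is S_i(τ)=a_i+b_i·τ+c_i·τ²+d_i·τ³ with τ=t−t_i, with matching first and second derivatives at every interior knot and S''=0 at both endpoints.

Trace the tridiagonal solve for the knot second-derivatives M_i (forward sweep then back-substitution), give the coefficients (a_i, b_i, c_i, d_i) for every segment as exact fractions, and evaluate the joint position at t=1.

  seg 0: a=-5 b=23/4 c=0 d=-7/16
  seg 1: a=3 b=1/2 c=-21/8 d=7/16
S(1) = 5/16

Δ: Δ0=4, Δ1=-3
row 1: diag=8, rhs=-42; c'=1/4, d'=-21/4
back: M1=-21/4
M: M0=0, M1=-21/4, M2=0
seg 0: a=-5, c=M0/2=0, d=(M1−M0)/(6·2)=-7/16, b=Δ0−h0·(2M0+M1)/6=23/4
seg 1: a=3, c=M1/2=-21/8, d=(M2−M1)/(6·2)=7/16, b=Δ1−h1·(2M1+M2)/6=1/2
t_q=1 → seg 0, τ=1; S=-5+23/4·τ+0·τ²+-7/16·τ³=5/16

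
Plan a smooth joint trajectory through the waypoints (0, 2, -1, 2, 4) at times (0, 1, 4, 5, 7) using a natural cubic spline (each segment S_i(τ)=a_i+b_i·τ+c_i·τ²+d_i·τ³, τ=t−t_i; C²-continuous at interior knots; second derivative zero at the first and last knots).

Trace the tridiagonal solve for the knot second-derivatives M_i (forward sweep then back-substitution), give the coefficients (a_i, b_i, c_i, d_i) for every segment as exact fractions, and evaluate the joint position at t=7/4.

Δ: Δ0=2, Δ1=-1, Δ2=3, Δ3=1
row 1: diag=8, rhs=-18; c'=3/8, d'=-9/4
row 2: denom=8−3·3/8=55/8; d'=(24−3·-9/4)/(55/8)=246/55
row 3: denom=6−1·8/55=322/55; d'=(-12−1·246/55)/(322/55)=-453/161
back: M3=-453/161
back: M2=246/55−8/55·-453/161=786/161
back: M1=-9/4−3/8·786/161=-657/161
M: M0=0, M1=-657/161, M2=786/161, M3=-453/161, M4=0
seg 0: a=0, c=M0/2=0, d=(M1−M0)/(6·1)=-219/322, b=Δ0−h0·(2M0+M1)/6=863/322
seg 1: a=2, c=M1/2=-657/322, d=(M2−M1)/(6·3)=481/966, b=Δ1−h1·(2M1+M2)/6=103/161
seg 2: a=-1, c=M2/2=393/161, d=(M3−M2)/(6·1)=-59/46, b=Δ2−h2·(2M2+M3)/6=593/322
seg 3: a=2, c=M3/2=-453/322, d=(M4−M3)/(6·2)=151/644, b=Δ3−h3·(2M3+M4)/6=463/161
t_q=7/4 → seg 1, τ=3/4; S=2+103/161·τ+-657/322·τ²+481/966·τ³=31781/20608

  seg 0: a=0 b=863/322 c=0 d=-219/322
  seg 1: a=2 b=103/161 c=-657/322 d=481/966
  seg 2: a=-1 b=593/322 c=393/161 d=-59/46
  seg 3: a=2 b=463/161 c=-453/322 d=151/644
S(7/4) = 31781/20608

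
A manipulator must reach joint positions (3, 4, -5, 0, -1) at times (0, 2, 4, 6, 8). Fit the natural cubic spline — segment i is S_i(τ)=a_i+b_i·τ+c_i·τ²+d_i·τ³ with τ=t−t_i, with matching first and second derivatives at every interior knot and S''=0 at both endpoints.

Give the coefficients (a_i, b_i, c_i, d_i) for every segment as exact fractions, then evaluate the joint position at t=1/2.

Δ: Δ0=1/2, Δ1=-9/2, Δ2=5/2, Δ3=-1/2
row 1: diag=8, rhs=-30; c'=1/4, d'=-15/4
row 2: denom=8−2·1/4=15/2; d'=(42−2·-15/4)/(15/2)=33/5
row 3: denom=8−2·4/15=112/15; d'=(-18−2·33/5)/(112/15)=-117/28
back: M3=-117/28
back: M2=33/5−4/15·-117/28=54/7
back: M1=-15/4−1/4·54/7=-159/28
M: M0=0, M1=-159/28, M2=54/7, M3=-117/28, M4=0
seg 0: a=3, c=M0/2=0, d=(M1−M0)/(6·2)=-53/112, b=Δ0−h0·(2M0+M1)/6=67/28
seg 1: a=4, c=M1/2=-159/56, d=(M2−M1)/(6·2)=125/112, b=Δ1−h1·(2M1+M2)/6=-23/7
seg 2: a=-5, c=M2/2=27/7, d=(M3−M2)/(6·2)=-111/112, b=Δ2−h2·(2M2+M3)/6=-5/4
seg 3: a=0, c=M3/2=-117/56, d=(M4−M3)/(6·2)=39/112, b=Δ3−h3·(2M3+M4)/6=16/7
t_q=1/2 → seg 0, τ=1/2; S=3+67/28·τ+0·τ²+-53/112·τ³=3707/896

  seg 0: a=3 b=67/28 c=0 d=-53/112
  seg 1: a=4 b=-23/7 c=-159/56 d=125/112
  seg 2: a=-5 b=-5/4 c=27/7 d=-111/112
  seg 3: a=0 b=16/7 c=-117/56 d=39/112
S(1/2) = 3707/896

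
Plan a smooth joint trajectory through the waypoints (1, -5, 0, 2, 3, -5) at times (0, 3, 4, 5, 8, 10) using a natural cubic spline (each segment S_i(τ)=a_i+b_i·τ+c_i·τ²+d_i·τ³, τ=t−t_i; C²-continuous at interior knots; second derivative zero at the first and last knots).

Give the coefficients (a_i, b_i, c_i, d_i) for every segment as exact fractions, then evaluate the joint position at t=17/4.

Δ: Δ0=-2, Δ1=5, Δ2=2, Δ3=1/3, Δ4=-4
row 1: diag=8, rhs=42; c'=1/8, d'=21/4
row 2: denom=4−1·1/8=31/8; d'=(-18−1·21/4)/(31/8)=-6
row 3: denom=8−1·8/31=240/31; d'=(-10−1·-6)/(240/31)=-31/60
row 4: denom=10−3·31/80=707/80; d'=(-26−3·-31/60)/(707/80)=-1956/707
back: M4=-1956/707
back: M3=-31/60−31/80·-1956/707=1178/2121
back: M2=-6−8/31·1178/2121=-13030/2121
back: M1=21/4−1/8·-13030/2121=12764/2121
M: M0=0, M1=12764/2121, M2=-13030/2121, M3=1178/2121, M4=-1956/707, M5=0
seg 0: a=1, c=M0/2=0, d=(M1−M0)/(6·3)=6382/19089, b=Δ0−h0·(2M0+M1)/6=-10624/2121
seg 1: a=-5, c=M1/2=6382/2121, d=(M2−M1)/(6·1)=-1433/707, b=Δ1−h1·(2M1+M2)/6=8522/2121
seg 2: a=0, c=M2/2=-6515/2121, d=(M3−M2)/(6·1)=2368/2121, b=Δ2−h2·(2M2+M3)/6=8389/2121
seg 3: a=2, c=M3/2=589/2121, d=(M4−M3)/(6·3)=-3523/19089, b=Δ3−h3·(2M3+M4)/6=821/707
seg 4: a=3, c=M4/2=-978/707, d=(M5−M4)/(6·2)=163/707, b=Δ4−h4·(2M4+M5)/6=-1524/707
t_q=17/4 → seg 2, τ=1/4; S=0+8389/2121·τ+-6515/2121·τ²+2368/2121·τ³=9211/11312

  seg 0: a=1 b=-10624/2121 c=0 d=6382/19089
  seg 1: a=-5 b=8522/2121 c=6382/2121 d=-1433/707
  seg 2: a=0 b=8389/2121 c=-6515/2121 d=2368/2121
  seg 3: a=2 b=821/707 c=589/2121 d=-3523/19089
  seg 4: a=3 b=-1524/707 c=-978/707 d=163/707
S(17/4) = 9211/11312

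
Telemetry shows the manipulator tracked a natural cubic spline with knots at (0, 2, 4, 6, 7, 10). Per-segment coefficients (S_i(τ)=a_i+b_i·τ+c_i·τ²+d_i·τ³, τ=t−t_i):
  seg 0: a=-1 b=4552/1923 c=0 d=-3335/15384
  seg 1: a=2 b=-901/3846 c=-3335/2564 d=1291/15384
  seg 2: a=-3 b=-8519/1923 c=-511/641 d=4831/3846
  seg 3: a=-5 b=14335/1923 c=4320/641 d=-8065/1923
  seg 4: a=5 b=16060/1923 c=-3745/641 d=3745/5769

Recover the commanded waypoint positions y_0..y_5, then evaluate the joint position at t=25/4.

y_0 = S_0(0) = a_0 = -1
y_1 = S_1(0) = a_1 = 2
y_2 = S_2(0) = a_2 = -3
y_3 = S_3(0) = a_3 = -5
y_4 = S_4(0) = a_4 = 5
y_5 = S_4(3) = -5
t_q=25/4 is in segment 3 (τ=1/4); S_3(τ)=-114075/41024

y_0=-1 y_1=2 y_2=-3 y_3=-5 y_4=5 y_5=-5
S(25/4) = -114075/41024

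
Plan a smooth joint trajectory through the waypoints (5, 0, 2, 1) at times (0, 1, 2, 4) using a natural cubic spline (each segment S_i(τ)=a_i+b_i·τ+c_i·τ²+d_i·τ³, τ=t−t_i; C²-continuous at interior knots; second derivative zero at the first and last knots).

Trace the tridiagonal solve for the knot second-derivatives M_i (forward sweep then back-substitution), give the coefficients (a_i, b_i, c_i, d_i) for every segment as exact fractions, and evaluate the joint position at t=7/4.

Δ: Δ0=-5, Δ1=2, Δ2=-1/2
row 1: diag=4, rhs=42; c'=1/4, d'=21/2
row 2: denom=6−1·1/4=23/4; d'=(-15−1·21/2)/(23/4)=-102/23
back: M2=-102/23
back: M1=21/2−1/4·-102/23=267/23
M: M0=0, M1=267/23, M2=-102/23, M3=0
seg 0: a=5, c=M0/2=0, d=(M1−M0)/(6·1)=89/46, b=Δ0−h0·(2M0+M1)/6=-319/46
seg 1: a=0, c=M1/2=267/46, d=(M2−M1)/(6·1)=-123/46, b=Δ1−h1·(2M1+M2)/6=-26/23
seg 2: a=2, c=M2/2=-51/23, d=(M3−M2)/(6·2)=17/46, b=Δ2−h2·(2M2+M3)/6=113/46
t_q=7/4 → seg 1, τ=3/4; S=0+-26/23·τ+267/46·τ²+-123/46·τ³=165/128

  seg 0: a=5 b=-319/46 c=0 d=89/46
  seg 1: a=0 b=-26/23 c=267/46 d=-123/46
  seg 2: a=2 b=113/46 c=-51/23 d=17/46
S(7/4) = 165/128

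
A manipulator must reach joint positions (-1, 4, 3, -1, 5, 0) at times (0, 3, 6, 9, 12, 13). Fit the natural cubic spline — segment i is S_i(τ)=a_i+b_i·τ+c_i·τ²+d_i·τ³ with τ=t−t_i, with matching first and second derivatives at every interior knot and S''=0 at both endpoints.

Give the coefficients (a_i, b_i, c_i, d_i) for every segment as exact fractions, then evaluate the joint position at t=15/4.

  seg 0: a=-1 b=811/403 c=0 d=-418/10881
  seg 1: a=4 b=393/403 c=-418/1209 d=-328/10881
  seg 2: a=3 b=-771/403 c=-746/1209 d=2939/10881
  seg 3: a=-1 b=52/31 c=731/403 d=-2063/3627
  seg 4: a=5 b=-1127/403 c=-1332/403 d=444/403
S(15/4) = 561/124

Δ: Δ0=5/3, Δ1=-1/3, Δ2=-4/3, Δ3=2, Δ4=-5
row 1: diag=12, rhs=-12; c'=1/4, d'=-1
row 2: denom=12−3·1/4=45/4; d'=(-6−3·-1)/(45/4)=-4/15
row 3: denom=12−3·4/15=56/5; d'=(20−3·-4/15)/(56/5)=13/7
row 4: denom=8−3·15/56=403/56; d'=(-42−3·13/7)/(403/56)=-2664/403
back: M4=-2664/403
back: M3=13/7−15/56·-2664/403=1462/403
back: M2=-4/15−4/15·1462/403=-1492/1209
back: M1=-1−1/4·-1492/1209=-836/1209
M: M0=0, M1=-836/1209, M2=-1492/1209, M3=1462/403, M4=-2664/403, M5=0
seg 0: a=-1, c=M0/2=0, d=(M1−M0)/(6·3)=-418/10881, b=Δ0−h0·(2M0+M1)/6=811/403
seg 1: a=4, c=M1/2=-418/1209, d=(M2−M1)/(6·3)=-328/10881, b=Δ1−h1·(2M1+M2)/6=393/403
seg 2: a=3, c=M2/2=-746/1209, d=(M3−M2)/(6·3)=2939/10881, b=Δ2−h2·(2M2+M3)/6=-771/403
seg 3: a=-1, c=M3/2=731/403, d=(M4−M3)/(6·3)=-2063/3627, b=Δ3−h3·(2M3+M4)/6=52/31
seg 4: a=5, c=M4/2=-1332/403, d=(M5−M4)/(6·1)=444/403, b=Δ4−h4·(2M4+M5)/6=-1127/403
t_q=15/4 → seg 1, τ=3/4; S=4+393/403·τ+-418/1209·τ²+-328/10881·τ³=561/124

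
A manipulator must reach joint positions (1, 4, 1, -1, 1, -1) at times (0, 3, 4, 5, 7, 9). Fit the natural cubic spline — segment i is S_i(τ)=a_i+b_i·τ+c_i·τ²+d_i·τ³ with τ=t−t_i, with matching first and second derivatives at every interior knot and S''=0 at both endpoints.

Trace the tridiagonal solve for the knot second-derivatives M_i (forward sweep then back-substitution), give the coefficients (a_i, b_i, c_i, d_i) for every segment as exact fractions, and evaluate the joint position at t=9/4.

  seg 0: a=1 b=841/325 c=0 d=-172/975
  seg 1: a=4 b=-707/325 c=-516/325 d=248/325
  seg 2: a=1 b=-199/65 c=228/325 d=9/25
  seg 3: a=-1 b=-188/325 c=579/325 d=-129/260
  seg 4: a=1 b=193/325 c=-777/650 d=259/1300
S(9/4) = 25027/5200

Δ: Δ0=1, Δ1=-3, Δ2=-2, Δ3=1, Δ4=-1
row 1: diag=8, rhs=-24; c'=1/8, d'=-3
row 2: denom=4−1·1/8=31/8; d'=(6−1·-3)/(31/8)=72/31
row 3: denom=6−1·8/31=178/31; d'=(18−1·72/31)/(178/31)=243/89
row 4: denom=8−2·31/89=650/89; d'=(-12−2·243/89)/(650/89)=-777/325
back: M4=-777/325
back: M3=243/89−31/89·-777/325=1158/325
back: M2=72/31−8/31·1158/325=456/325
back: M1=-3−1/8·456/325=-1032/325
M: M0=0, M1=-1032/325, M2=456/325, M3=1158/325, M4=-777/325, M5=0
seg 0: a=1, c=M0/2=0, d=(M1−M0)/(6·3)=-172/975, b=Δ0−h0·(2M0+M1)/6=841/325
seg 1: a=4, c=M1/2=-516/325, d=(M2−M1)/(6·1)=248/325, b=Δ1−h1·(2M1+M2)/6=-707/325
seg 2: a=1, c=M2/2=228/325, d=(M3−M2)/(6·1)=9/25, b=Δ2−h2·(2M2+M3)/6=-199/65
seg 3: a=-1, c=M3/2=579/325, d=(M4−M3)/(6·2)=-129/260, b=Δ3−h3·(2M3+M4)/6=-188/325
seg 4: a=1, c=M4/2=-777/650, d=(M5−M4)/(6·2)=259/1300, b=Δ4−h4·(2M4+M5)/6=193/325
t_q=9/4 → seg 0, τ=9/4; S=1+841/325·τ+0·τ²+-172/975·τ³=25027/5200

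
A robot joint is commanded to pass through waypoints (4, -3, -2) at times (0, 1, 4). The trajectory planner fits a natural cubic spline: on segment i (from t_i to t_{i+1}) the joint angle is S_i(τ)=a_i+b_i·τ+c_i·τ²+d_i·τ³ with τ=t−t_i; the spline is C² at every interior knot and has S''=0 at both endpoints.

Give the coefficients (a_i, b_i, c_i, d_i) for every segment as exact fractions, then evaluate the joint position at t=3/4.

Δ: Δ0=-7, Δ1=1/3
row 1: diag=8, rhs=44; c'=3/8, d'=11/2
back: M1=11/2
M: M0=0, M1=11/2, M2=0
seg 0: a=4, c=M0/2=0, d=(M1−M0)/(6·1)=11/12, b=Δ0−h0·(2M0+M1)/6=-95/12
seg 1: a=-3, c=M1/2=11/4, d=(M2−M1)/(6·3)=-11/36, b=Δ1−h1·(2M1+M2)/6=-31/6
t_q=3/4 → seg 0, τ=3/4; S=4+-95/12·τ+0·τ²+11/12·τ³=-397/256

  seg 0: a=4 b=-95/12 c=0 d=11/12
  seg 1: a=-3 b=-31/6 c=11/4 d=-11/36
S(3/4) = -397/256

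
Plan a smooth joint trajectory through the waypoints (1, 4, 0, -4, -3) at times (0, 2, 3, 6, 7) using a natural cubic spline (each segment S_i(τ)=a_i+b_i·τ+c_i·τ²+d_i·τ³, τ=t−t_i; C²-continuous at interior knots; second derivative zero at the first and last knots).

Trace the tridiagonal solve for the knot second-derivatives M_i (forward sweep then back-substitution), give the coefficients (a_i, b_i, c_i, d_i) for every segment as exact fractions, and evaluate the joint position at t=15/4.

Δ: Δ0=3/2, Δ1=-4, Δ2=-4/3, Δ3=1
row 1: diag=6, rhs=-33; c'=1/6, d'=-11/2
row 2: denom=8−1·1/6=47/6; d'=(16−1·-11/2)/(47/6)=129/47
row 3: denom=8−3·18/47=322/47; d'=(14−3·129/47)/(322/47)=271/322
back: M3=271/322
back: M2=129/47−18/47·271/322=390/161
back: M1=-11/2−1/6·390/161=-1901/322
M: M0=0, M1=-1901/322, M2=390/161, M3=271/322, M4=0
seg 0: a=1, c=M0/2=0, d=(M1−M0)/(6·2)=-1901/3864, b=Δ0−h0·(2M0+M1)/6=1675/483
seg 1: a=4, c=M1/2=-1901/644, d=(M2−M1)/(6·1)=383/276, b=Δ1−h1·(2M1+M2)/6=-2353/966
seg 2: a=0, c=M2/2=195/161, d=(M3−M2)/(6·3)=-509/5796, b=Δ2−h2·(2M2+M3)/6=-8069/1932
seg 3: a=-4, c=M3/2=271/644, d=(M4−M3)/(6·1)=-271/1932, b=Δ3−h3·(2M3+M4)/6=695/966
t_q=15/4 → seg 2, τ=3/4; S=0+-8069/1932·τ+195/161·τ²+-509/5796·τ³=-102551/41216

  seg 0: a=1 b=1675/483 c=0 d=-1901/3864
  seg 1: a=4 b=-2353/966 c=-1901/644 d=383/276
  seg 2: a=0 b=-8069/1932 c=195/161 d=-509/5796
  seg 3: a=-4 b=695/966 c=271/644 d=-271/1932
S(15/4) = -102551/41216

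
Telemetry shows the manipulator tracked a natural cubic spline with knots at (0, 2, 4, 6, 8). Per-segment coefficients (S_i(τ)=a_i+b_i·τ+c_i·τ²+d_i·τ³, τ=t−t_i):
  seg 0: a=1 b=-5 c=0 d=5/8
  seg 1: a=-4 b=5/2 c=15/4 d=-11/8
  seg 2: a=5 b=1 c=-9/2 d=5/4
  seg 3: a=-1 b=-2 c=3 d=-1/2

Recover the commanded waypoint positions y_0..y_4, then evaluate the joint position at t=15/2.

y_0 = S_0(0) = a_0 = 1
y_1 = S_1(0) = a_1 = -4
y_2 = S_2(0) = a_2 = 5
y_3 = S_3(0) = a_3 = -1
y_4 = S_3(2) = 3
t_q=15/2 is in segment 3 (τ=3/2); S_3(τ)=17/16

y_0=1 y_1=-4 y_2=5 y_3=-1 y_4=3
S(15/2) = 17/16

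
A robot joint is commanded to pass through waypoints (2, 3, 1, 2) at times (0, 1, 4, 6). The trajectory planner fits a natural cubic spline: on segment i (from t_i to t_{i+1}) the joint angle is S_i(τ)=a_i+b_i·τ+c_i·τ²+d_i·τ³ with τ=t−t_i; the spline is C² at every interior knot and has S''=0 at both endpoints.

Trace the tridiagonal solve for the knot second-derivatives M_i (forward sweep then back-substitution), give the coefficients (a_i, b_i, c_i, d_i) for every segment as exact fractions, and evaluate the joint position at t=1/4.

  seg 0: a=2 b=547/426 c=0 d=-121/426
  seg 1: a=3 b=92/213 c=-121/142 d=23/142
  seg 2: a=1 b=-131/426 c=43/71 d=-43/426
S(1/4) = 21053/9088

Δ: Δ0=1, Δ1=-2/3, Δ2=1/2
row 1: diag=8, rhs=-10; c'=3/8, d'=-5/4
row 2: denom=10−3·3/8=71/8; d'=(7−3·-5/4)/(71/8)=86/71
back: M2=86/71
back: M1=-5/4−3/8·86/71=-121/71
M: M0=0, M1=-121/71, M2=86/71, M3=0
seg 0: a=2, c=M0/2=0, d=(M1−M0)/(6·1)=-121/426, b=Δ0−h0·(2M0+M1)/6=547/426
seg 1: a=3, c=M1/2=-121/142, d=(M2−M1)/(6·3)=23/142, b=Δ1−h1·(2M1+M2)/6=92/213
seg 2: a=1, c=M2/2=43/71, d=(M3−M2)/(6·2)=-43/426, b=Δ2−h2·(2M2+M3)/6=-131/426
t_q=1/4 → seg 0, τ=1/4; S=2+547/426·τ+0·τ²+-121/426·τ³=21053/9088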